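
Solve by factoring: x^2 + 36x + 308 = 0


We need two numbers that multiply to 308 and add to 36.
Those numbers are 22 and 14 (since 22 * 14 = 308 and 22 + 14 = 36).
So x^2 + 36x + 308 = (x + 22)(x + 14) = 0
Setting each factor to zero: x = -22 or x = -14

x = -22, x = -14


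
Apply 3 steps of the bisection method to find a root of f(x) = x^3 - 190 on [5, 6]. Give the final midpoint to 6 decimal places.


f(x) = x^3 - 190
f(5) = -65 < 0
f(6) = 26 > 0

Step 1: midpoint = (5.000000 + 6.000000)/2 = 5.500000
  f(5.500000) = -23.625000
  f(mid) < 0, so root is in [5.500000, 6.000000]

Step 2: midpoint = (5.500000 + 6.000000)/2 = 5.750000
  f(5.750000) = 0.109375
  f(mid) > 0, so root is in [5.500000, 5.750000]

Step 3: midpoint = (5.500000 + 5.750000)/2 = 5.625000
  f(5.625000) = -12.021484
  f(mid) < 0, so root is in [5.625000, 5.750000]

midpoint = 5.625000


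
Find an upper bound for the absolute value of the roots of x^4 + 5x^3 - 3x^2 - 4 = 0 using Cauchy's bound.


Cauchy's bound: all roots r satisfy |r| <= 1 + max(|a_i/a_n|) for i = 0,...,n-1
where a_n is the leading coefficient.

Coefficients: [1, 5, -3, 0, -4]
Leading coefficient a_n = 1
Ratios |a_i/a_n|: 5, 3, 0, 4
Maximum ratio: 5
Cauchy's bound: |r| <= 1 + 5 = 6

Upper bound = 6


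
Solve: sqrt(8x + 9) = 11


Square both sides: 8x + 9 = 11^2 = 121
8x = 121 - 9 = 112
x = 14
Check: sqrt(8*14 + 9) = sqrt(121) = 11 ✓

x = 14


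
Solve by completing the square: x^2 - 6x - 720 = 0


Start: x^2 - 6x - 720 = 0
Move constant: x^2 - 6x = 720
Half of -6 is -3, squared is 9
Add 9 to both sides: x^2 - 6x + 9 = 729
(x - 3)^2 = 729
x - 3 = ±27
x = 3 + 27 = 30 or x = 3 - 27 = -24

x = -24, x = 30


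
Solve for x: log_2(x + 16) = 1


Convert to exponential form: x + 16 = 2^1 = 2
x = 2 - 16 = -14
Check: log_2(-14 + 16) = log_2(2) = log_2(2) = 1 ✓

x = -14


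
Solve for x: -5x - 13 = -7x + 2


Starting with: -5x - 13 = -7x + 2
Move all x terms to left: (-5 + 7)x = 2 + 13
Simplify: 2x = 15
Divide both sides by 2: x = 15/2

x = 15/2


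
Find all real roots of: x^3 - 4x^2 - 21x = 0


The constant term is 0, so x = 0 is a root. Factor out x:
  x(x^2 - 4x - 21) = 0
Solve the quadratic x^2 - 4x - 21 = 0: discriminant = (-4)^2 - 4(1)(-21) = 16 + 84 = 100.
sqrt(100) = 10, so x = (4 ± 10)/2: x = 7 or x = -3.

x = -3, x = 0, x = 7


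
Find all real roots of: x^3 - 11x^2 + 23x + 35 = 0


Let p(x) = x^3 - 11x^2 + 23x + 35. By the rational root theorem (leading coefficient 1), any rational root is an integer divisor of 35: try ±1, ±2, ... in turn.
Test x = 1: value = 48 ≠ 0.
Test x = -1: value = 0 ✓, so (x + 1) is a factor.
Synthetic division by (x + 1): bring down 1; 1(-1) - 11 = -12; (-12)(-1) + 23 = 35; 35(-1) + 35 = 0 → quotient x^2 - 12x + 35, remainder 0.
Solve the quadratic x^2 - 12x + 35 = 0: discriminant = (-12)^2 - 4(1)(35) = 144 - 140 = 4.
sqrt(4) = 2, so x = (12 ± 2)/2: x = 7 or x = 5.

x = -1, x = 5, x = 7


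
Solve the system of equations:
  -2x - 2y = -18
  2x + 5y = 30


Using Cramer's rule:
Determinant D = (-2)(5) - (2)(-2) = -10 + 4 = -6
Dx = (-18)(5) - (30)(-2) = -90 + 60 = -30
Dy = (-2)(30) - (2)(-18) = -60 + 36 = -24
x = Dx/D = -30/-6 = 5
y = Dy/D = -24/-6 = 4

x = 5, y = 4


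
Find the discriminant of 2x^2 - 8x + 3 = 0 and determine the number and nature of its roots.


For ax^2 + bx + c = 0, discriminant D = b^2 - 4ac
Here a = 2, b = -8, c = 3
D = (-8)^2 - 4(2)(3) = 64 - 24 = 40

D = 40 > 0 but not a perfect square
The equation has 2 distinct real irrational roots.

Discriminant = 40, 2 distinct real irrational roots


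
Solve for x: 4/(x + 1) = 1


Multiply both sides by (x + 1): 4 = 1(x + 1)
Distribute: 4 = x + 1
x = 4 - 1 = 3
x = 3

x = 3


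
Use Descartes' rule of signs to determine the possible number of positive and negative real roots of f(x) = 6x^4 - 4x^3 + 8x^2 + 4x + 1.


Descartes' rule of signs:

For positive roots, count sign changes in f(x) = 6x^4 - 4x^3 + 8x^2 + 4x + 1:
Signs of coefficients: +, -, +, +, +
Number of sign changes: 2
Possible positive real roots: 2, 0

For negative roots, examine f(-x) = 6x^4 + 4x^3 + 8x^2 - 4x + 1:
Signs of coefficients: +, +, +, -, +
Number of sign changes: 2
Possible negative real roots: 2, 0

Positive roots: 2 or 0; Negative roots: 2 or 0


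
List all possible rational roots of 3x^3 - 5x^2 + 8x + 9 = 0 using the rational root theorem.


Rational root theorem: possible roots are ±p/q where:
  p divides the constant term (9): p ∈ {1, 3, 9}
  q divides the leading coefficient (3): q ∈ {1, 3}

All possible rational roots: -9, -3, -1, -1/3, 1/3, 1, 3, 9

-9, -3, -1, -1/3, 1/3, 1, 3, 9


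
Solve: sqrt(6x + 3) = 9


Square both sides: 6x + 3 = 9^2 = 81
6x = 81 - 3 = 78
x = 13
Check: sqrt(6*13 + 3) = sqrt(81) = 9 ✓

x = 13


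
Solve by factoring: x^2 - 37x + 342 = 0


We need two numbers that multiply to 342 and add to -37.
Those numbers are -19 and -18 (since (-19) * (-18) = 342 and (-19) + (-18) = -37).
So x^2 - 37x + 342 = (x - 19)(x - 18) = 0
Setting each factor to zero: x = 19 or x = 18

x = 18, x = 19


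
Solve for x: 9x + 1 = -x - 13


Starting with: 9x + 1 = -x - 13
Move all x terms to left: (9 + 1)x = -13 - 1
Simplify: 10x = -14
Divide both sides by 10: x = -7/5

x = -7/5


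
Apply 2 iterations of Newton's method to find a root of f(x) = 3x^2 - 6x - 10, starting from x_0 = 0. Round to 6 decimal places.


Newton's method: x_(n+1) = x_n - f(x_n)/f'(x_n)
f(x) = 3x^2 - 6x - 10
f'(x) = 6x - 6

Iteration 1:
  f(0.000000) = -10.000000
  f'(0.000000) = -6.000000
  x_1 = 0.000000 - (-10.000000)/(-6.000000) = -1.666667

Iteration 2:
  f(-1.666667) = 8.333333
  f'(-1.666667) = -16.000000
  x_2 = -1.666667 - (8.333333)/(-16.000000) = -1.145833

x_2 = -1.145833


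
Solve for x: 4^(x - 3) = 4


Express both sides with the same base.
4 = 4^1
Since the bases match, equate exponents: x - 3 = 1
So x = 1 - (-3) = 4

x = 4


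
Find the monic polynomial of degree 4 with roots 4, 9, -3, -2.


A monic polynomial with roots 4, 9, -3, -2 is:
p(x) = (x - 4)(x - 9)(x + 3)(x + 2)
After multiplying by (x - 4): x - 4
After multiplying by (x - 9): x^2 - 13x + 36
After multiplying by (x + 3): x^3 - 10x^2 - 3x + 108
After multiplying by (x + 2): x^4 - 8x^3 - 23x^2 + 102x + 216

x^4 - 8x^3 - 23x^2 + 102x + 216


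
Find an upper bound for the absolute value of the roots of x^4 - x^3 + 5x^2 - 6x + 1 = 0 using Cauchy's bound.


Cauchy's bound: all roots r satisfy |r| <= 1 + max(|a_i/a_n|) for i = 0,...,n-1
where a_n is the leading coefficient.

Coefficients: [1, -1, 5, -6, 1]
Leading coefficient a_n = 1
Ratios |a_i/a_n|: 1, 5, 6, 1
Maximum ratio: 6
Cauchy's bound: |r| <= 1 + 6 = 7

Upper bound = 7


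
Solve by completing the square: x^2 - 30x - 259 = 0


Start: x^2 - 30x - 259 = 0
Move constant: x^2 - 30x = 259
Half of -30 is -15, squared is 225
Add 225 to both sides: x^2 - 30x + 225 = 484
(x - 15)^2 = 484
x - 15 = ±22
x = 15 + 22 = 37 or x = 15 - 22 = -7

x = -7, x = 37


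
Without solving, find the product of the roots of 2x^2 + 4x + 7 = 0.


By Vieta's formulas for ax^2 + bx + c = 0:
  Sum of roots = -b/a
  Product of roots = c/a

Here a = 2, b = 4, c = 7
Sum = -(4)/2 = -2
Product = 7/2 = 7/2

Product = 7/2


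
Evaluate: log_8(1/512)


We need the exponent such that 8^? = 1/512
8^(-3) = 1/8^3 = 1/512
Therefore log_8(1/512) = -3

-3


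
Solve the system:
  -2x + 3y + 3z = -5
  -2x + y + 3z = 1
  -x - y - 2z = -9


Using Cramer's rule. Expand each determinant along the first row.
D  = (-2)*[1*(-2) - 3*(-1)] - 3*[(-2)*(-2) - 3*(-1)] + 3*[(-2)*(-1) - 1*(-1)]
  = (-2)*(1) - 3*(7) + 3*(3) = -14
Dx = (-5)*[1*(-2) - 3*(-1)] - 3*[1*(-2) - 3*(-9)] + 3*[1*(-1) - 1*(-9)]
  = (-5)*(1) - 3*(25) + 3*(8) = -56
Dy = (-2)*[1*(-2) - 3*(-9)] - (-5)*[(-2)*(-2) - 3*(-1)] + 3*[(-2)*(-9) - 1*(-1)]
  = (-2)*(25) - (-5)*(7) + 3*(19) = 42
Dz = (-2)*[1*(-9) - 1*(-1)] - 3*[(-2)*(-9) - 1*(-1)] + (-5)*[(-2)*(-1) - 1*(-1)]
  = (-2)*(-8) - 3*(19) + (-5)*(3) = -56
x = Dx/D = -56/-14 = 4, y = Dy/D = 42/-14 = -3, z = Dz/D = -56/-14 = 4
Check eq1: (-2)(4) + (3)(-3) + (3)(4) = -5 = -5 ✓
Check eq2: (-2)(4) + (1)(-3) + (3)(4) = 1 = 1 ✓
Check eq3: (-1)(4) + (-1)(-3) + (-2)(4) = -9 = -9 ✓

x = 4, y = -3, z = 4


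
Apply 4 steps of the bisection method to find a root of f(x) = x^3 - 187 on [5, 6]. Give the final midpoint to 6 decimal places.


f(x) = x^3 - 187
f(5) = -62 < 0
f(6) = 29 > 0

Step 1: midpoint = (5.000000 + 6.000000)/2 = 5.500000
  f(5.500000) = -20.625000
  f(mid) < 0, so root is in [5.500000, 6.000000]

Step 2: midpoint = (5.500000 + 6.000000)/2 = 5.750000
  f(5.750000) = 3.109375
  f(mid) > 0, so root is in [5.500000, 5.750000]

Step 3: midpoint = (5.500000 + 5.750000)/2 = 5.625000
  f(5.625000) = -9.021484
  f(mid) < 0, so root is in [5.625000, 5.750000]

Step 4: midpoint = (5.625000 + 5.750000)/2 = 5.687500
  f(5.687500) = -3.022705
  f(mid) < 0, so root is in [5.687500, 5.750000]

midpoint = 5.687500


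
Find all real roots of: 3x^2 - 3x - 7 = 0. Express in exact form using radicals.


Using the quadratic formula: x = (-b ± sqrt(b^2 - 4ac)) / (2a)
Here a = 3, b = -3, c = -7
Discriminant = b^2 - 4ac = (-3)^2 - 4(3)(-7) = 9 + 84 = 93
Since discriminant = 93 > 0, there are two real roots.
x = (3 ± sqrt(93)) / 6
Numerically: x ≈ 2.1073 or x ≈ -1.1073

x = (3 + sqrt(93)) / 6 or x = (3 - sqrt(93)) / 6


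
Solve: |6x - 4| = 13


An absolute value equation |expr| = 13 gives two cases:
Case 1: 6x - 4 = 13
  6x = 17, so x = 17/6
Case 2: 6x - 4 = -13
  6x = -9, so x = -3/2

x = -3/2, x = 17/6


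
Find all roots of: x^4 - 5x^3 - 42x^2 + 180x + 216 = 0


Let p(x) = x^4 - 5x^3 - 42x^2 + 180x + 216. By the rational root theorem (leading coefficient 1), any rational root is an integer divisor of 216: try ±1, ±2, ... in turn.
Test x = 1: value = 350 ≠ 0.
Test x = -1: value = 0 ✓, so (x + 1) is a factor.
Synthetic division by (x + 1): bring down 1; 1(-1) - 5 = -6; (-6)(-1) - 42 = -36; (-36)(-1) + 180 = 216; 216(-1) + 216 = 0 → quotient x^3 - 6x^2 - 36x + 216, remainder 0.
Continue with the quotient x^3 - 6x^2 - 36x + 216 (candidates must divide 216; re-test x = -1 first in case it repeats).
Test x = -1: value = 245 ≠ 0.
Test x = 2: value = 128 ≠ 0.
Test x = -2: value = 256 ≠ 0.
Test x = 3: value = 81 ≠ 0.
Test x = -3: value = 243 ≠ 0.
Test x = 4: value = 40 ≠ 0.
Test x = -4: value = 200 ≠ 0.
Test x = 6: value = 0 ✓, so (x - 6) is a factor.
Synthetic division by (x - 6): bring down 1; 1(6) - 6 = 0; 0(6) - 36 = -36; (-36)(6) + 216 = 0 → quotient x^2 - 36, remainder 0.
Solve the quadratic x^2 - 36 = 0: discriminant = 0^2 - 4(1)(-36) = 0 + 144 = 144.
sqrt(144) = 12, so x = (0 ± 12)/2: x = 6 or x = -6.
Collecting all roots found:

x = -6, x = -1, x = 6 (multiplicity 2)


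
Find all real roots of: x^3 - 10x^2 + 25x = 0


The constant term is 0, so x = 0 is a root. Factor out x:
  x(x^2 - 10x + 25) = 0
Solve the quadratic x^2 - 10x + 25 = 0: discriminant = (-10)^2 - 4(1)(25) = 100 - 100 = 0.
Discriminant = 0, so a double root: x = 10/2 = 5.

x = 0, x = 5 (multiplicity 2)


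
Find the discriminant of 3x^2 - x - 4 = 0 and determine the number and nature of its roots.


For ax^2 + bx + c = 0, discriminant D = b^2 - 4ac
Here a = 3, b = -1, c = -4
D = (-1)^2 - 4(3)(-4) = 1 + 48 = 49

D = 49 > 0 and is a perfect square (sqrt = 7)
The equation has 2 distinct real rational roots.

Discriminant = 49, 2 distinct real rational roots


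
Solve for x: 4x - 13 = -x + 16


Starting with: 4x - 13 = -x + 16
Move all x terms to left: (4 + 1)x = 16 + 13
Simplify: 5x = 29
Divide both sides by 5: x = 29/5

x = 29/5


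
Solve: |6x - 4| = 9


An absolute value equation |expr| = 9 gives two cases:
Case 1: 6x - 4 = 9
  6x = 13, so x = 13/6
Case 2: 6x - 4 = -9
  6x = -5, so x = -5/6

x = -5/6, x = 13/6


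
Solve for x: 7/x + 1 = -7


Subtract 1 from both sides: 7/x = -8
Multiply both sides by x: 7 = -8 * x
Divide by -8: x = -7/8

x = -7/8


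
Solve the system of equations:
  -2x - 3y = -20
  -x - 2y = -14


Using Cramer's rule:
Determinant D = (-2)(-2) - (-1)(-3) = 4 - 3 = 1
Dx = (-20)(-2) - (-14)(-3) = 40 - 42 = -2
Dy = (-2)(-14) - (-1)(-20) = 28 - 20 = 8
x = Dx/D = -2/1 = -2
y = Dy/D = 8/1 = 8

x = -2, y = 8


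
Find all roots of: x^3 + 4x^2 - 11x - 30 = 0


Let p(x) = x^3 + 4x^2 - 11x - 30. By the rational root theorem (leading coefficient 1), any rational root is an integer divisor of 30: try ±1, ±2, ... in turn.
Test x = 1: value = -36 ≠ 0.
Test x = -1: value = -16 ≠ 0.
Test x = 2: value = -28 ≠ 0.
Test x = -2: value = 0 ✓, so (x + 2) is a factor.
Synthetic division by (x + 2): bring down 1; 1(-2) + 4 = 2; 2(-2) - 11 = -15; (-15)(-2) - 30 = 0 → quotient x^2 + 2x - 15, remainder 0.
Solve the quadratic x^2 + 2x - 15 = 0: discriminant = 2^2 - 4(1)(-15) = 4 + 60 = 64.
sqrt(64) = 8, so x = (-2 ± 8)/2: x = 3 or x = -5.
Collecting all roots found:

x = -5, x = -2, x = 3


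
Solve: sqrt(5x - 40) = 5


Square both sides: 5x - 40 = 5^2 = 25
5x = 25 + 40 = 65
x = 13
Check: sqrt(5*13 - 40) = sqrt(25) = 5 ✓

x = 13


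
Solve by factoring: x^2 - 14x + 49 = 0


We need two numbers that multiply to 49 and add to -14.
Those numbers are -7 and -7 (since (-7) * (-7) = 49 and (-7) + (-7) = -14).
So x^2 - 14x + 49 = (x - 7)(x - 7) = 0
Setting each factor to zero: x = 7 or x = 7

x = 7


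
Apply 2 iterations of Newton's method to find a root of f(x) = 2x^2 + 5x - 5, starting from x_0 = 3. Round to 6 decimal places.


Newton's method: x_(n+1) = x_n - f(x_n)/f'(x_n)
f(x) = 2x^2 + 5x - 5
f'(x) = 4x + 5

Iteration 1:
  f(3.000000) = 28.000000
  f'(3.000000) = 17.000000
  x_1 = 3.000000 - (28.000000)/(17.000000) = 1.352941

Iteration 2:
  f(1.352941) = 5.425606
  f'(1.352941) = 10.411765
  x_2 = 1.352941 - (5.425606)/(10.411765) = 0.831838

x_2 = 0.831838


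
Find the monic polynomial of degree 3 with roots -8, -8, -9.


A monic polynomial with roots -8, -8, -9 is:
p(x) = (x + 8)(x + 8)(x + 9)
After multiplying by (x + 8): x + 8
After multiplying by (x + 8): x^2 + 16x + 64
After multiplying by (x + 9): x^3 + 25x^2 + 208x + 576

x^3 + 25x^2 + 208x + 576


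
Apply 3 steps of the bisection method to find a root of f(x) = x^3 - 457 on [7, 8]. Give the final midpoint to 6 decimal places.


f(x) = x^3 - 457
f(7) = -114 < 0
f(8) = 55 > 0

Step 1: midpoint = (7.000000 + 8.000000)/2 = 7.500000
  f(7.500000) = -35.125000
  f(mid) < 0, so root is in [7.500000, 8.000000]

Step 2: midpoint = (7.500000 + 8.000000)/2 = 7.750000
  f(7.750000) = 8.484375
  f(mid) > 0, so root is in [7.500000, 7.750000]

Step 3: midpoint = (7.500000 + 7.750000)/2 = 7.625000
  f(7.625000) = -13.677734
  f(mid) < 0, so root is in [7.625000, 7.750000]

midpoint = 7.625000


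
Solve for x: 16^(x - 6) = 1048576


Express both sides with the same base.
1048576 = 16^5
Since the bases match, equate exponents: x - 6 = 5
So x = 5 - (-6) = 11

x = 11


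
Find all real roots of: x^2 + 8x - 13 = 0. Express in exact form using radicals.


Using the quadratic formula: x = (-b ± sqrt(b^2 - 4ac)) / (2a)
Here a = 1, b = 8, c = -13
Discriminant = b^2 - 4ac = 8^2 - 4(1)(-13) = 64 + 52 = 116
Since discriminant = 116 > 0, there are two real roots.
x = (-8 ± 2*sqrt(29)) / 2
Simplifying: x = -4 ± sqrt(29)
Numerically: x ≈ 1.3852 or x ≈ -9.3852

x = -4 + sqrt(29) or x = -4 - sqrt(29)


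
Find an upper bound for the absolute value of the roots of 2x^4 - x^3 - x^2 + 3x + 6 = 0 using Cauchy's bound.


Cauchy's bound: all roots r satisfy |r| <= 1 + max(|a_i/a_n|) for i = 0,...,n-1
where a_n is the leading coefficient.

Coefficients: [2, -1, -1, 3, 6]
Leading coefficient a_n = 2
Ratios |a_i/a_n|: 1/2, 1/2, 3/2, 3
Maximum ratio: 3
Cauchy's bound: |r| <= 1 + 3 = 4

Upper bound = 4


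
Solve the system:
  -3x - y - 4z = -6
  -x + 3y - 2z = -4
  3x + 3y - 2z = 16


Using Cramer's rule. Expand each determinant along the first row.
D  = (-3)*[3*(-2) - (-2)*3] - (-1)*[(-1)*(-2) - (-2)*3] + (-4)*[(-1)*3 - 3*3]
  = (-3)*(0) - (-1)*(8) + (-4)*(-12) = 56
Dx = (-6)*[3*(-2) - (-2)*3] - (-1)*[(-4)*(-2) - (-2)*16] + (-4)*[(-4)*3 - 3*16]
  = (-6)*(0) - (-1)*(40) + (-4)*(-60) = 280
Dy = (-3)*[(-4)*(-2) - (-2)*16] - (-6)*[(-1)*(-2) - (-2)*3] + (-4)*[(-1)*16 - (-4)*3]
  = (-3)*(40) - (-6)*(8) + (-4)*(-4) = -56
Dz = (-3)*[3*16 - (-4)*3] - (-1)*[(-1)*16 - (-4)*3] + (-6)*[(-1)*3 - 3*3]
  = (-3)*(60) - (-1)*(-4) + (-6)*(-12) = -112
x = Dx/D = 280/56 = 5, y = Dy/D = -56/56 = -1, z = Dz/D = -112/56 = -2
Check eq1: (-3)(5) + (-1)(-1) + (-4)(-2) = -6 = -6 ✓
Check eq2: (-1)(5) + (3)(-1) + (-2)(-2) = -4 = -4 ✓
Check eq3: (3)(5) + (3)(-1) + (-2)(-2) = 16 = 16 ✓

x = 5, y = -1, z = -2


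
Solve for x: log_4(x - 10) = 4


Convert to exponential form: x - 10 = 4^4 = 256
x = 256 + 10 = 266
Check: log_4(266 - 10) = log_4(256) = log_4(256) = 4 ✓

x = 266


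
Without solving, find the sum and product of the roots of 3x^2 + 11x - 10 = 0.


By Vieta's formulas for ax^2 + bx + c = 0:
  Sum of roots = -b/a
  Product of roots = c/a

Here a = 3, b = 11, c = -10
Sum = -(11)/3 = -11/3
Product = -10/3 = -10/3

Sum = -11/3, Product = -10/3


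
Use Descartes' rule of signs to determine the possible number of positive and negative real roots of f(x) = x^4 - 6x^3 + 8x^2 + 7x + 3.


Descartes' rule of signs:

For positive roots, count sign changes in f(x) = x^4 - 6x^3 + 8x^2 + 7x + 3:
Signs of coefficients: +, -, +, +, +
Number of sign changes: 2
Possible positive real roots: 2, 0

For negative roots, examine f(-x) = x^4 + 6x^3 + 8x^2 - 7x + 3:
Signs of coefficients: +, +, +, -, +
Number of sign changes: 2
Possible negative real roots: 2, 0

Positive roots: 2 or 0; Negative roots: 2 or 0


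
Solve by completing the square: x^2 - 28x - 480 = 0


Start: x^2 - 28x - 480 = 0
Move constant: x^2 - 28x = 480
Half of -28 is -14, squared is 196
Add 196 to both sides: x^2 - 28x + 196 = 676
(x - 14)^2 = 676
x - 14 = ±26
x = 14 + 26 = 40 or x = 14 - 26 = -12

x = -12, x = 40


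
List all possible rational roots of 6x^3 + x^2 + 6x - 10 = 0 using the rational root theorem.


Rational root theorem: possible roots are ±p/q where:
  p divides the constant term (-10): p ∈ {1, 2, 5, 10}
  q divides the leading coefficient (6): q ∈ {1, 2, 3, 6}

All possible rational roots: -10, -5, -10/3, -5/2, -2, -5/3, -1, -5/6, -2/3, -1/2, -1/3, -1/6, 1/6, 1/3, 1/2, 2/3, 5/6, 1, 5/3, 2, 5/2, 10/3, 5, 10

-10, -5, -10/3, -5/2, -2, -5/3, -1, -5/6, -2/3, -1/2, -1/3, -1/6, 1/6, 1/3, 1/2, 2/3, 5/6, 1, 5/3, 2, 5/2, 10/3, 5, 10


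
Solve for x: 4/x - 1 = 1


Subtract -1 from both sides: 4/x = 2
Multiply both sides by x: 4 = 2 * x
Divide by 2: x = 2

x = 2


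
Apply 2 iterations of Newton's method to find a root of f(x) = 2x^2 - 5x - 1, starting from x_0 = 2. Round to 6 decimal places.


Newton's method: x_(n+1) = x_n - f(x_n)/f'(x_n)
f(x) = 2x^2 - 5x - 1
f'(x) = 4x - 5

Iteration 1:
  f(2.000000) = -3.000000
  f'(2.000000) = 3.000000
  x_1 = 2.000000 - (-3.000000)/(3.000000) = 3.000000

Iteration 2:
  f(3.000000) = 2.000000
  f'(3.000000) = 7.000000
  x_2 = 3.000000 - (2.000000)/(7.000000) = 2.714286

x_2 = 2.714286


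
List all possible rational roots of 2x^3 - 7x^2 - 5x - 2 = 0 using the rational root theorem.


Rational root theorem: possible roots are ±p/q where:
  p divides the constant term (-2): p ∈ {1, 2}
  q divides the leading coefficient (2): q ∈ {1, 2}

All possible rational roots: -2, -1, -1/2, 1/2, 1, 2

-2, -1, -1/2, 1/2, 1, 2


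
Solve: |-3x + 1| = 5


An absolute value equation |expr| = 5 gives two cases:
Case 1: -3x + 1 = 5
  -3x = 4, so x = -4/3
Case 2: -3x + 1 = -5
  -3x = -6, so x = 2

x = -4/3, x = 2


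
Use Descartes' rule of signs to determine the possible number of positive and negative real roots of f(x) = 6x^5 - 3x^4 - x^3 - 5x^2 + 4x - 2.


Descartes' rule of signs:

For positive roots, count sign changes in f(x) = 6x^5 - 3x^4 - x^3 - 5x^2 + 4x - 2:
Signs of coefficients: +, -, -, -, +, -
Number of sign changes: 3
Possible positive real roots: 3, 1

For negative roots, examine f(-x) = -6x^5 - 3x^4 + x^3 - 5x^2 - 4x - 2:
Signs of coefficients: -, -, +, -, -, -
Number of sign changes: 2
Possible negative real roots: 2, 0

Positive roots: 3 or 1; Negative roots: 2 or 0


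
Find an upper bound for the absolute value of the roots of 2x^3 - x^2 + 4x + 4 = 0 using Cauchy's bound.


Cauchy's bound: all roots r satisfy |r| <= 1 + max(|a_i/a_n|) for i = 0,...,n-1
where a_n is the leading coefficient.

Coefficients: [2, -1, 4, 4]
Leading coefficient a_n = 2
Ratios |a_i/a_n|: 1/2, 2, 2
Maximum ratio: 2
Cauchy's bound: |r| <= 1 + 2 = 3

Upper bound = 3


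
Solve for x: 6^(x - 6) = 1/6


Express both sides with the same base.
1/6 = 6^(-1)
Since the bases match, equate exponents: x - 6 = -1
So x = -1 - (-6) = 5

x = 5


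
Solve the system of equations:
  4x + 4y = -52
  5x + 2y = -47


Using Cramer's rule:
Determinant D = (4)(2) - (5)(4) = 8 - 20 = -12
Dx = (-52)(2) - (-47)(4) = -104 + 188 = 84
Dy = (4)(-47) - (5)(-52) = -188 + 260 = 72
x = Dx/D = 84/-12 = -7
y = Dy/D = 72/-12 = -6

x = -7, y = -6


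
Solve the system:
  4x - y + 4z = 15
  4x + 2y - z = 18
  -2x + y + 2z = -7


Using Cramer's rule. Expand each determinant along the first row.
D  = 4*[2*2 - (-1)*1] - (-1)*[4*2 - (-1)*(-2)] + 4*[4*1 - 2*(-2)]
  = 4*(5) - (-1)*(6) + 4*(8) = 58
Dx = 15*[2*2 - (-1)*1] - (-1)*[18*2 - (-1)*(-7)] + 4*[18*1 - 2*(-7)]
  = 15*(5) - (-1)*(29) + 4*(32) = 232
Dy = 4*[18*2 - (-1)*(-7)] - 15*[4*2 - (-1)*(-2)] + 4*[4*(-7) - 18*(-2)]
  = 4*(29) - 15*(6) + 4*(8) = 58
Dz = 4*[2*(-7) - 18*1] - (-1)*[4*(-7) - 18*(-2)] + 15*[4*1 - 2*(-2)]
  = 4*(-32) - (-1)*(8) + 15*(8) = 0
x = Dx/D = 232/58 = 4, y = Dy/D = 58/58 = 1, z = Dz/D = 0/58 = 0
Check eq1: (4)(4) + (-1)(1) + (4)(0) = 15 = 15 ✓
Check eq2: (4)(4) + (2)(1) + (-1)(0) = 18 = 18 ✓
Check eq3: (-2)(4) + (1)(1) + (2)(0) = -7 = -7 ✓

x = 4, y = 1, z = 0


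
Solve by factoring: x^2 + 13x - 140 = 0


We need two numbers that multiply to -140 and add to 13.
Those numbers are -7 and 20 (since (-7) * 20 = -140 and (-7) + 20 = 13).
So x^2 + 13x - 140 = (x - 7)(x + 20) = 0
Setting each factor to zero: x = 7 or x = -20

x = -20, x = 7


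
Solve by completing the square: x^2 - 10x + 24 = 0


Start: x^2 - 10x + 24 = 0
Move constant: x^2 - 10x = -24
Half of -10 is -5, squared is 25
Add 25 to both sides: x^2 - 10x + 25 = 1
(x - 5)^2 = 1
x - 5 = ±1
x = 5 + 1 = 6 or x = 5 - 1 = 4

x = 4, x = 6


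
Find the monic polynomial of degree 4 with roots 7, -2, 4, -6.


A monic polynomial with roots 7, -2, 4, -6 is:
p(x) = (x - 7)(x + 2)(x - 4)(x + 6)
After multiplying by (x - 7): x - 7
After multiplying by (x + 2): x^2 - 5x - 14
After multiplying by (x - 4): x^3 - 9x^2 + 6x + 56
After multiplying by (x + 6): x^4 - 3x^3 - 48x^2 + 92x + 336

x^4 - 3x^3 - 48x^2 + 92x + 336


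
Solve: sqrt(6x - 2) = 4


Square both sides: 6x - 2 = 4^2 = 16
6x = 16 + 2 = 18
x = 3
Check: sqrt(6*3 - 2) = sqrt(16) = 4 ✓

x = 3


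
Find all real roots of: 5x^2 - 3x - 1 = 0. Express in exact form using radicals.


Using the quadratic formula: x = (-b ± sqrt(b^2 - 4ac)) / (2a)
Here a = 5, b = -3, c = -1
Discriminant = b^2 - 4ac = (-3)^2 - 4(5)(-1) = 9 + 20 = 29
Since discriminant = 29 > 0, there are two real roots.
x = (3 ± sqrt(29)) / 10
Numerically: x ≈ 0.8385 or x ≈ -0.2385

x = (3 + sqrt(29)) / 10 or x = (3 - sqrt(29)) / 10


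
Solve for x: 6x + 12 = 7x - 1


Starting with: 6x + 12 = 7x - 1
Move all x terms to left: (6 - 7)x = -1 - 12
Simplify: -x = -13
Divide both sides by -1: x = 13

x = 13


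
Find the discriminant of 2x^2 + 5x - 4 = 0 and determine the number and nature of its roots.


For ax^2 + bx + c = 0, discriminant D = b^2 - 4ac
Here a = 2, b = 5, c = -4
D = (5)^2 - 4(2)(-4) = 25 + 32 = 57

D = 57 > 0 but not a perfect square
The equation has 2 distinct real irrational roots.

Discriminant = 57, 2 distinct real irrational roots


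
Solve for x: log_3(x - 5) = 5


Convert to exponential form: x - 5 = 3^5 = 243
x = 243 + 5 = 248
Check: log_3(248 - 5) = log_3(243) = log_3(243) = 5 ✓

x = 248


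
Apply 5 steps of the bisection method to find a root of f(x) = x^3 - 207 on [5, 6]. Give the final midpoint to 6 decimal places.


f(x) = x^3 - 207
f(5) = -82 < 0
f(6) = 9 > 0

Step 1: midpoint = (5.000000 + 6.000000)/2 = 5.500000
  f(5.500000) = -40.625000
  f(mid) < 0, so root is in [5.500000, 6.000000]

Step 2: midpoint = (5.500000 + 6.000000)/2 = 5.750000
  f(5.750000) = -16.890625
  f(mid) < 0, so root is in [5.750000, 6.000000]

Step 3: midpoint = (5.750000 + 6.000000)/2 = 5.875000
  f(5.875000) = -4.220703
  f(mid) < 0, so root is in [5.875000, 6.000000]

Step 4: midpoint = (5.875000 + 6.000000)/2 = 5.937500
  f(5.937500) = 2.320068
  f(mid) > 0, so root is in [5.875000, 5.937500]

Step 5: midpoint = (5.875000 + 5.937500)/2 = 5.906250
  f(5.906250) = -0.967621
  f(mid) < 0, so root is in [5.906250, 5.937500]

midpoint = 5.906250


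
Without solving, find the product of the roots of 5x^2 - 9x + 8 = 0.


By Vieta's formulas for ax^2 + bx + c = 0:
  Sum of roots = -b/a
  Product of roots = c/a

Here a = 5, b = -9, c = 8
Sum = -(-9)/5 = 9/5
Product = 8/5 = 8/5

Product = 8/5


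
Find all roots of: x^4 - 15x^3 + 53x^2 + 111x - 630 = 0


Let p(x) = x^4 - 15x^3 + 53x^2 + 111x - 630. By the rational root theorem (leading coefficient 1), any rational root is an integer divisor of 630: try ±1, ±2, ... in turn.
Test x = 1: value = -480 ≠ 0.
Test x = -1: value = -672 ≠ 0.
Test x = 2: value = -300 ≠ 0.
Test x = -2: value = -504 ≠ 0.
Test x = 3: value = -144 ≠ 0.
Test x = -3: value = 0 ✓, so (x + 3) is a factor.
Synthetic division by (x + 3): bring down 1; 1(-3) - 15 = -18; (-18)(-3) + 53 = 107; 107(-3) + 111 = -210; (-210)(-3) - 630 = 0 → quotient x^3 - 18x^2 + 107x - 210, remainder 0.
Continue with the quotient x^3 - 18x^2 + 107x - 210 (candidates must divide 210; re-test x = -3 first in case it repeats).
Test x = -3: value = -720 ≠ 0.
Test x = 5: value = 0 ✓, so (x - 5) is a factor.
Synthetic division by (x - 5): bring down 1; 1(5) - 18 = -13; (-13)(5) + 107 = 42; 42(5) - 210 = 0 → quotient x^2 - 13x + 42, remainder 0.
Solve the quadratic x^2 - 13x + 42 = 0: discriminant = (-13)^2 - 4(1)(42) = 169 - 168 = 1.
sqrt(1) = 1, so x = (13 ± 1)/2: x = 7 or x = 6.
Collecting all roots found:

x = -3, x = 5, x = 6, x = 7


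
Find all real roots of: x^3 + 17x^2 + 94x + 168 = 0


Let p(x) = x^3 + 17x^2 + 94x + 168. By the rational root theorem (leading coefficient 1), any rational root is an integer divisor of 168: try ±1, ±2, ... in turn.
Test x = 1: value = 280 ≠ 0.
Test x = -1: value = 90 ≠ 0.
Test x = 2: value = 432 ≠ 0.
Test x = -2: value = 40 ≠ 0.
Test x = 3: value = 630 ≠ 0.
Test x = -3: value = 12 ≠ 0.
Test x = 4: value = 880 ≠ 0.
Test x = -4: value = 0 ✓, so (x + 4) is a factor.
Synthetic division by (x + 4): bring down 1; 1(-4) + 17 = 13; 13(-4) + 94 = 42; 42(-4) + 168 = 0 → quotient x^2 + 13x + 42, remainder 0.
Solve the quadratic x^2 + 13x + 42 = 0: discriminant = 13^2 - 4(1)(42) = 169 - 168 = 1.
sqrt(1) = 1, so x = (-13 ± 1)/2: x = -6 or x = -7.

x = -7, x = -6, x = -4


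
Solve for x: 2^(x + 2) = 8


Express both sides with the same base.
8 = 2^3
Since the bases match, equate exponents: x + 2 = 3
So x = 3 - (2) = 1

x = 1


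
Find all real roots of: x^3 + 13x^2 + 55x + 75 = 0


Let p(x) = x^3 + 13x^2 + 55x + 75. By the rational root theorem (leading coefficient 1), any rational root is an integer divisor of 75: try ±1, ±2, ... in turn.
Test x = 1: value = 144 ≠ 0.
Test x = -1: value = 32 ≠ 0.
Test x = 3: value = 384 ≠ 0.
Test x = -3: value = 0 ✓, so (x + 3) is a factor.
Synthetic division by (x + 3): bring down 1; 1(-3) + 13 = 10; 10(-3) + 55 = 25; 25(-3) + 75 = 0 → quotient x^2 + 10x + 25, remainder 0.
Solve the quadratic x^2 + 10x + 25 = 0: discriminant = 10^2 - 4(1)(25) = 100 - 100 = 0.
Discriminant = 0, so a double root: x = -10/2 = -5.

x = -5 (multiplicity 2), x = -3


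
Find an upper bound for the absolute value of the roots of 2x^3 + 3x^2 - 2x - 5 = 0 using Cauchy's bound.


Cauchy's bound: all roots r satisfy |r| <= 1 + max(|a_i/a_n|) for i = 0,...,n-1
where a_n is the leading coefficient.

Coefficients: [2, 3, -2, -5]
Leading coefficient a_n = 2
Ratios |a_i/a_n|: 3/2, 1, 5/2
Maximum ratio: 5/2
Cauchy's bound: |r| <= 1 + 5/2 = 7/2

Upper bound = 7/2


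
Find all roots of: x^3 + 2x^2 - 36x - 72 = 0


Let p(x) = x^3 + 2x^2 - 36x - 72. By the rational root theorem (leading coefficient 1), any rational root is an integer divisor of 72: try ±1, ±2, ... in turn.
Test x = 1: value = -105 ≠ 0.
Test x = -1: value = -35 ≠ 0.
Test x = 2: value = -128 ≠ 0.
Test x = -2: value = 0 ✓, so (x + 2) is a factor.
Synthetic division by (x + 2): bring down 1; 1(-2) + 2 = 0; 0(-2) - 36 = -36; (-36)(-2) - 72 = 0 → quotient x^2 - 36, remainder 0.
Solve the quadratic x^2 - 36 = 0: discriminant = 0^2 - 4(1)(-36) = 0 + 144 = 144.
sqrt(144) = 12, so x = (0 ± 12)/2: x = 6 or x = -6.
Collecting all roots found:

x = -6, x = -2, x = 6


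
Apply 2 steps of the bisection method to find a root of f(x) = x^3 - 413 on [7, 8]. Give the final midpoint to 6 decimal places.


f(x) = x^3 - 413
f(7) = -70 < 0
f(8) = 99 > 0

Step 1: midpoint = (7.000000 + 8.000000)/2 = 7.500000
  f(7.500000) = 8.875000
  f(mid) > 0, so root is in [7.000000, 7.500000]

Step 2: midpoint = (7.000000 + 7.500000)/2 = 7.250000
  f(7.250000) = -31.921875
  f(mid) < 0, so root is in [7.250000, 7.500000]

midpoint = 7.250000


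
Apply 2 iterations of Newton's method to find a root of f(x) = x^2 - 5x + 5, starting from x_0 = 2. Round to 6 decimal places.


Newton's method: x_(n+1) = x_n - f(x_n)/f'(x_n)
f(x) = x^2 - 5x + 5
f'(x) = 2x - 5

Iteration 1:
  f(2.000000) = -1.000000
  f'(2.000000) = -1.000000
  x_1 = 2.000000 - (-1.000000)/(-1.000000) = 1.000000

Iteration 2:
  f(1.000000) = 1.000000
  f'(1.000000) = -3.000000
  x_2 = 1.000000 - (1.000000)/(-3.000000) = 1.333333

x_2 = 1.333333


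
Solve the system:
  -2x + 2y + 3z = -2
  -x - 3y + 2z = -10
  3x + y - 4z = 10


Using Cramer's rule. Expand each determinant along the first row.
D  = (-2)*[(-3)*(-4) - 2*1] - 2*[(-1)*(-4) - 2*3] + 3*[(-1)*1 - (-3)*3]
  = (-2)*(10) - 2*(-2) + 3*(8) = 8
Dx = (-2)*[(-3)*(-4) - 2*1] - 2*[(-10)*(-4) - 2*10] + 3*[(-10)*1 - (-3)*10]
  = (-2)*(10) - 2*(20) + 3*(20) = 0
Dy = (-2)*[(-10)*(-4) - 2*10] - (-2)*[(-1)*(-4) - 2*3] + 3*[(-1)*10 - (-10)*3]
  = (-2)*(20) - (-2)*(-2) + 3*(20) = 16
Dz = (-2)*[(-3)*10 - (-10)*1] - 2*[(-1)*10 - (-10)*3] + (-2)*[(-1)*1 - (-3)*3]
  = (-2)*(-20) - 2*(20) + (-2)*(8) = -16
x = Dx/D = 0/8 = 0, y = Dy/D = 16/8 = 2, z = Dz/D = -16/8 = -2
Check eq1: (-2)(0) + (2)(2) + (3)(-2) = -2 = -2 ✓
Check eq2: (-1)(0) + (-3)(2) + (2)(-2) = -10 = -10 ✓
Check eq3: (3)(0) + (1)(2) + (-4)(-2) = 10 = 10 ✓

x = 0, y = 2, z = -2


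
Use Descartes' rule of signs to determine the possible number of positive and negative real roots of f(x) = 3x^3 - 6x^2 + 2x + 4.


Descartes' rule of signs:

For positive roots, count sign changes in f(x) = 3x^3 - 6x^2 + 2x + 4:
Signs of coefficients: +, -, +, +
Number of sign changes: 2
Possible positive real roots: 2, 0

For negative roots, examine f(-x) = -3x^3 - 6x^2 - 2x + 4:
Signs of coefficients: -, -, -, +
Number of sign changes: 1
Possible negative real roots: 1

Positive roots: 2 or 0; Negative roots: 1


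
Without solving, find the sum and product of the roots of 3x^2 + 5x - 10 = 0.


By Vieta's formulas for ax^2 + bx + c = 0:
  Sum of roots = -b/a
  Product of roots = c/a

Here a = 3, b = 5, c = -10
Sum = -(5)/3 = -5/3
Product = -10/3 = -10/3

Sum = -5/3, Product = -10/3


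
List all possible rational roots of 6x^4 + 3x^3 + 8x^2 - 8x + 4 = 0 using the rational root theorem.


Rational root theorem: possible roots are ±p/q where:
  p divides the constant term (4): p ∈ {1, 2, 4}
  q divides the leading coefficient (6): q ∈ {1, 2, 3, 6}

All possible rational roots: -4, -2, -4/3, -1, -2/3, -1/2, -1/3, -1/6, 1/6, 1/3, 1/2, 2/3, 1, 4/3, 2, 4

-4, -2, -4/3, -1, -2/3, -1/2, -1/3, -1/6, 1/6, 1/3, 1/2, 2/3, 1, 4/3, 2, 4


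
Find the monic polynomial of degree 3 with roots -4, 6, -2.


A monic polynomial with roots -4, 6, -2 is:
p(x) = (x + 4)(x - 6)(x + 2)
After multiplying by (x + 4): x + 4
After multiplying by (x - 6): x^2 - 2x - 24
After multiplying by (x + 2): x^3 - 28x - 48

x^3 - 28x - 48


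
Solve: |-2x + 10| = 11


An absolute value equation |expr| = 11 gives two cases:
Case 1: -2x + 10 = 11
  -2x = 1, so x = -1/2
Case 2: -2x + 10 = -11
  -2x = -21, so x = 21/2

x = -1/2, x = 21/2


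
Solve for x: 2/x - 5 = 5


Subtract -5 from both sides: 2/x = 10
Multiply both sides by x: 2 = 10 * x
Divide by 10: x = 1/5

x = 1/5


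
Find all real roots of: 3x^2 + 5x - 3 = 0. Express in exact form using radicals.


Using the quadratic formula: x = (-b ± sqrt(b^2 - 4ac)) / (2a)
Here a = 3, b = 5, c = -3
Discriminant = b^2 - 4ac = 5^2 - 4(3)(-3) = 25 + 36 = 61
Since discriminant = 61 > 0, there are two real roots.
x = (-5 ± sqrt(61)) / 6
Numerically: x ≈ 0.4684 or x ≈ -2.1350

x = (-5 + sqrt(61)) / 6 or x = (-5 - sqrt(61)) / 6


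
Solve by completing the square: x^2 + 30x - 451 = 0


Start: x^2 + 30x - 451 = 0
Move constant: x^2 + 30x = 451
Half of 30 is 15, squared is 225
Add 225 to both sides: x^2 + 30x + 225 = 676
(x + 15)^2 = 676
x + 15 = ±26
x = -15 + 26 = 11 or x = -15 - 26 = -41

x = -41, x = 11


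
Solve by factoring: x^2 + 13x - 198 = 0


We need two numbers that multiply to -198 and add to 13.
Those numbers are -9 and 22 (since (-9) * 22 = -198 and (-9) + 22 = 13).
So x^2 + 13x - 198 = (x - 9)(x + 22) = 0
Setting each factor to zero: x = 9 or x = -22

x = -22, x = 9


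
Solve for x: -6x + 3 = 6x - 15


Starting with: -6x + 3 = 6x - 15
Move all x terms to left: (-6 - 6)x = -15 - 3
Simplify: -12x = -18
Divide both sides by -12: x = 3/2

x = 3/2


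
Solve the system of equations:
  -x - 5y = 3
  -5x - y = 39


Using Cramer's rule:
Determinant D = (-1)(-1) - (-5)(-5) = 1 - 25 = -24
Dx = (3)(-1) - (39)(-5) = -3 + 195 = 192
Dy = (-1)(39) - (-5)(3) = -39 + 15 = -24
x = Dx/D = 192/-24 = -8
y = Dy/D = -24/-24 = 1

x = -8, y = 1


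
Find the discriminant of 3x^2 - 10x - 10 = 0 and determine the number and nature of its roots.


For ax^2 + bx + c = 0, discriminant D = b^2 - 4ac
Here a = 3, b = -10, c = -10
D = (-10)^2 - 4(3)(-10) = 100 + 120 = 220

D = 220 > 0 but not a perfect square
The equation has 2 distinct real irrational roots.

Discriminant = 220, 2 distinct real irrational roots


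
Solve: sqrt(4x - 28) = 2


Square both sides: 4x - 28 = 2^2 = 4
4x = 4 + 28 = 32
x = 8
Check: sqrt(4*8 - 28) = sqrt(4) = 2 ✓

x = 8


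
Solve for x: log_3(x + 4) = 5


Convert to exponential form: x + 4 = 3^5 = 243
x = 243 - 4 = 239
Check: log_3(239 + 4) = log_3(243) = log_3(243) = 5 ✓

x = 239


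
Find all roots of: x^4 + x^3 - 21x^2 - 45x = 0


The constant term is 0, so x = 0 is a root. Factor out x:
  x^3 + x^2 - 21x - 45 = 0
Let p(x) = x^3 + x^2 - 21x - 45. By the rational root theorem (leading coefficient 1), any rational root is an integer divisor of 45: try ±1, ±2, ... in turn.
Test x = 1: value = -64 ≠ 0.
Test x = -1: value = -24 ≠ 0.
Test x = 3: value = -72 ≠ 0.
Test x = -3: value = 0 ✓, so (x + 3) is a factor.
Synthetic division by (x + 3): bring down 1; 1(-3) + 1 = -2; (-2)(-3) - 21 = -15; (-15)(-3) - 45 = 0 → quotient x^2 - 2x - 15, remainder 0.
Solve the quadratic x^2 - 2x - 15 = 0: discriminant = (-2)^2 - 4(1)(-15) = 4 + 60 = 64.
sqrt(64) = 8, so x = (2 ± 8)/2: x = 5 or x = -3.
Collecting all roots found:

x = -3 (multiplicity 2), x = 0, x = 5


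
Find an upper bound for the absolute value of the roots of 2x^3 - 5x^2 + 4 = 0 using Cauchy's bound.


Cauchy's bound: all roots r satisfy |r| <= 1 + max(|a_i/a_n|) for i = 0,...,n-1
where a_n is the leading coefficient.

Coefficients: [2, -5, 0, 4]
Leading coefficient a_n = 2
Ratios |a_i/a_n|: 5/2, 0, 2
Maximum ratio: 5/2
Cauchy's bound: |r| <= 1 + 5/2 = 7/2

Upper bound = 7/2


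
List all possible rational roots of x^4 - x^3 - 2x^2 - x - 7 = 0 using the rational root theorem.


Rational root theorem: possible roots are ±p/q where:
  p divides the constant term (-7): p ∈ {1, 7}
  q divides the leading coefficient (1): q ∈ {1}

All possible rational roots: -7, -1, 1, 7

-7, -1, 1, 7


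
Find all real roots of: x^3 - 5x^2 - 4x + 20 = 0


Let p(x) = x^3 - 5x^2 - 4x + 20. By the rational root theorem (leading coefficient 1), any rational root is an integer divisor of 20: try ±1, ±2, ... in turn.
Test x = 1: value = 12 ≠ 0.
Test x = -1: value = 18 ≠ 0.
Test x = 2: value = 0 ✓, so (x - 2) is a factor.
Synthetic division by (x - 2): bring down 1; 1(2) - 5 = -3; (-3)(2) - 4 = -10; (-10)(2) + 20 = 0 → quotient x^2 - 3x - 10, remainder 0.
Solve the quadratic x^2 - 3x - 10 = 0: discriminant = (-3)^2 - 4(1)(-10) = 9 + 40 = 49.
sqrt(49) = 7, so x = (3 ± 7)/2: x = 5 or x = -2.

x = -2, x = 2, x = 5


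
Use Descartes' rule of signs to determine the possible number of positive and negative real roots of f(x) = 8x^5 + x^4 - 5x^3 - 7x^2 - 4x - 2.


Descartes' rule of signs:

For positive roots, count sign changes in f(x) = 8x^5 + x^4 - 5x^3 - 7x^2 - 4x - 2:
Signs of coefficients: +, +, -, -, -, -
Number of sign changes: 1
Possible positive real roots: 1

For negative roots, examine f(-x) = -8x^5 + x^4 + 5x^3 - 7x^2 + 4x - 2:
Signs of coefficients: -, +, +, -, +, -
Number of sign changes: 4
Possible negative real roots: 4, 2, 0

Positive roots: 1; Negative roots: 4 or 2 or 0


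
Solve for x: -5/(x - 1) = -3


Multiply both sides by (x - 1): -5 = -3(x - 1)
Distribute: -5 = -3x + 3
-3x = -5 - 3 = -8
x = 8/3

x = 8/3


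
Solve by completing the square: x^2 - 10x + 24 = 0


Start: x^2 - 10x + 24 = 0
Move constant: x^2 - 10x = -24
Half of -10 is -5, squared is 25
Add 25 to both sides: x^2 - 10x + 25 = 1
(x - 5)^2 = 1
x - 5 = ±1
x = 5 + 1 = 6 or x = 5 - 1 = 4

x = 4, x = 6


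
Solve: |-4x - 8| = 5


An absolute value equation |expr| = 5 gives two cases:
Case 1: -4x - 8 = 5
  -4x = 13, so x = -13/4
Case 2: -4x - 8 = -5
  -4x = 3, so x = -3/4

x = -13/4, x = -3/4


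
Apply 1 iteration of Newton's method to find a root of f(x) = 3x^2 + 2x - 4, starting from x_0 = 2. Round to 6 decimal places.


Newton's method: x_(n+1) = x_n - f(x_n)/f'(x_n)
f(x) = 3x^2 + 2x - 4
f'(x) = 6x + 2

Iteration 1:
  f(2.000000) = 12.000000
  f'(2.000000) = 14.000000
  x_1 = 2.000000 - (12.000000)/(14.000000) = 1.142857

x_1 = 1.142857


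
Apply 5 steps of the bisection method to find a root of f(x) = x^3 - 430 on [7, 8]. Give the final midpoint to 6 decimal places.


f(x) = x^3 - 430
f(7) = -87 < 0
f(8) = 82 > 0

Step 1: midpoint = (7.000000 + 8.000000)/2 = 7.500000
  f(7.500000) = -8.125000
  f(mid) < 0, so root is in [7.500000, 8.000000]

Step 2: midpoint = (7.500000 + 8.000000)/2 = 7.750000
  f(7.750000) = 35.484375
  f(mid) > 0, so root is in [7.500000, 7.750000]

Step 3: midpoint = (7.500000 + 7.750000)/2 = 7.625000
  f(7.625000) = 13.322266
  f(mid) > 0, so root is in [7.500000, 7.625000]

Step 4: midpoint = (7.500000 + 7.625000)/2 = 7.562500
  f(7.562500) = 2.510010
  f(mid) > 0, so root is in [7.500000, 7.562500]

Step 5: midpoint = (7.500000 + 7.562500)/2 = 7.531250
  f(7.531250) = -2.829559
  f(mid) < 0, so root is in [7.531250, 7.562500]

midpoint = 7.531250


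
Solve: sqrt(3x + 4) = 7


Square both sides: 3x + 4 = 7^2 = 49
3x = 49 - 4 = 45
x = 15
Check: sqrt(3*15 + 4) = sqrt(49) = 7 ✓

x = 15


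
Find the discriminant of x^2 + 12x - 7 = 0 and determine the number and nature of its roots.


For ax^2 + bx + c = 0, discriminant D = b^2 - 4ac
Here a = 1, b = 12, c = -7
D = (12)^2 - 4(1)(-7) = 144 + 28 = 172

D = 172 > 0 but not a perfect square
The equation has 2 distinct real irrational roots.

Discriminant = 172, 2 distinct real irrational roots
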